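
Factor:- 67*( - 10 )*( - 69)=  - 46230 = - 2^1*3^1*5^1*23^1 * 67^1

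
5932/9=5932/9 = 659.11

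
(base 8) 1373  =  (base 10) 763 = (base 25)15D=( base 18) 267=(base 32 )nr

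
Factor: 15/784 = 2^( - 4)*3^1*5^1*7^( - 2)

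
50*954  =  47700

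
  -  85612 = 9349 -94961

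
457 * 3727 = 1703239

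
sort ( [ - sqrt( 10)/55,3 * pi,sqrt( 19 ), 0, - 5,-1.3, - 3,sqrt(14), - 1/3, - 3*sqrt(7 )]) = [ - 3*sqrt( 7 ), - 5 ,-3, - 1.3, -1/3,- sqrt( 10)/55,0, sqrt(14),sqrt( 19) , 3*pi] 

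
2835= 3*945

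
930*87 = 80910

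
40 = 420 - 380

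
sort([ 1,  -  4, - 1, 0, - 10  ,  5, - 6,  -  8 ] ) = [ - 10, - 8, - 6, - 4, - 1 , 0, 1,5 ] 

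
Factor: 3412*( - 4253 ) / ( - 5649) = 2^2*3^( -1 )*7^(-1 )*269^(-1 )*853^1*4253^1 = 14511236/5649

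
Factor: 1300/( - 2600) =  - 1/2 = - 2^(-1) 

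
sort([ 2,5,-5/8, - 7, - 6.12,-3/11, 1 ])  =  [ - 7, - 6.12, - 5/8, -3/11, 1, 2, 5]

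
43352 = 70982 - 27630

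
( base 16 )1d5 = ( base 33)E7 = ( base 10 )469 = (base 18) 181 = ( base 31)F4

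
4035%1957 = 121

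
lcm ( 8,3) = 24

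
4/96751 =4/96751 = 0.00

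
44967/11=44967/11= 4087.91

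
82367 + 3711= 86078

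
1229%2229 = 1229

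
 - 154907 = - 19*8153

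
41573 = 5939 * 7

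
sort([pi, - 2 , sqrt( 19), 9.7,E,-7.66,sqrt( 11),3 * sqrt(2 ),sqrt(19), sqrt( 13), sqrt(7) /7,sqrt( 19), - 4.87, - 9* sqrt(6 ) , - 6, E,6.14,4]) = [ - 9*sqrt( 6), - 7.66, - 6, - 4.87,-2, sqrt( 7)/7 , E,E,  pi,sqrt(11), sqrt(13), 4 , 3*sqrt( 2), sqrt(19 ), sqrt(19),sqrt(19) , 6.14, 9.7 ] 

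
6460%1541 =296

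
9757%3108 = 433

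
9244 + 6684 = 15928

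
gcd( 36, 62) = 2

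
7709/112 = 7709/112 = 68.83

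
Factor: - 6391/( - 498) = 2^(-1 )*3^( - 1)*7^1 * 11^1 = 77/6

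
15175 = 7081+8094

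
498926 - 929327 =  - 430401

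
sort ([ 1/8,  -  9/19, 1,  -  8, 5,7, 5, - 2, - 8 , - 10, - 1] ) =[-10,  -  8, - 8 , - 2, - 1, - 9/19, 1/8,1, 5, 5,  7] 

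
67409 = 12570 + 54839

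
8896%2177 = 188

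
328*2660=872480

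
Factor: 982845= 3^2*5^1*21841^1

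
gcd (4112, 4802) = 2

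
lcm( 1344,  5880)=47040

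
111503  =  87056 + 24447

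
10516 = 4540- - 5976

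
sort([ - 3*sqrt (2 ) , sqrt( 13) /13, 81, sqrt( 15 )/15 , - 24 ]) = [ - 24, - 3*sqrt( 2 ), sqrt(15 )/15,sqrt( 13 )/13 , 81]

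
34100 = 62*550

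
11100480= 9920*1119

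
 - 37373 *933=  - 34869009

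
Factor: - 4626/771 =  - 2^1*3^1 = - 6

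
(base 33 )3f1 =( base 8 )7263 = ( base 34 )38n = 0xEB3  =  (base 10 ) 3763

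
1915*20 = 38300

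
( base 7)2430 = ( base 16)387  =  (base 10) 903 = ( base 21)210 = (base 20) 253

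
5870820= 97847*60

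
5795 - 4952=843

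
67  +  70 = 137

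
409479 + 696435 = 1105914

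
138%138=0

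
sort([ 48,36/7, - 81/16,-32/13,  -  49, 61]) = [ - 49, - 81/16, - 32/13, 36/7,48, 61]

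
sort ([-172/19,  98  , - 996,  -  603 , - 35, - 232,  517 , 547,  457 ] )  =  [-996,-603 , - 232, - 35,-172/19, 98, 457,  517, 547]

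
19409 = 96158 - 76749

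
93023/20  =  4651 + 3/20 = 4651.15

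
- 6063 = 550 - 6613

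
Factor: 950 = 2^1 * 5^2*19^1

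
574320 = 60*9572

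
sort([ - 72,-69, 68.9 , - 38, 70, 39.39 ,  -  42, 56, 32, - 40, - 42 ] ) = [ - 72,-69 ,-42,-42,  -  40,-38, 32,39.39, 56, 68.9,70] 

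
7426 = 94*79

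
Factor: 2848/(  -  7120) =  - 2/5 = - 2^1*5^( - 1 ) 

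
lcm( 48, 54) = 432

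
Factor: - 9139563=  - 3^2 * 1015507^1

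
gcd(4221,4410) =63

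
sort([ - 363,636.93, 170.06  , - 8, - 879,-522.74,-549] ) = [  -  879, - 549, - 522.74,-363,- 8, 170.06,636.93]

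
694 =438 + 256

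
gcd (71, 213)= 71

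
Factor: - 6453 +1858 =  - 5^1*919^1 =-4595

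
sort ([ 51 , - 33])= [ - 33,51 ]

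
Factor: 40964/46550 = 22/25 =2^1*5^( - 2 )*11^1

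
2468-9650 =- 7182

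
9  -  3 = 6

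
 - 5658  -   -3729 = - 1929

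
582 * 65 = 37830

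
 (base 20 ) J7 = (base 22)hd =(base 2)110000011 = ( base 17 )15D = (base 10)387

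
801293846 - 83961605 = 717332241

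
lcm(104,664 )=8632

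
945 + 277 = 1222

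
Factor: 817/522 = 2^(  -  1)*3^( - 2 ) * 19^1 *29^( - 1)*43^1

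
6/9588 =1/1598 = 0.00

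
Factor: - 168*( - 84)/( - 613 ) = -2^5*3^2*7^2*613^( - 1 )=- 14112/613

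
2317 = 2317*1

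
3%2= 1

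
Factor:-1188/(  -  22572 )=1/19 = 19^(  -  1)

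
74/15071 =74/15071=0.00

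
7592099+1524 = 7593623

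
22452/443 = 22452/443 = 50.68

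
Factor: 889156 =2^2*222289^1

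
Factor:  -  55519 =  - 59^1*941^1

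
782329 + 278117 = 1060446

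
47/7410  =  47/7410 = 0.01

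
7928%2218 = 1274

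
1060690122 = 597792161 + 462897961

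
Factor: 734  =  2^1*367^1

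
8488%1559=693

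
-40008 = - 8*5001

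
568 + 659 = 1227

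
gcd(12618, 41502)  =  6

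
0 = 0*431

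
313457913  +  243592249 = 557050162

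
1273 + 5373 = 6646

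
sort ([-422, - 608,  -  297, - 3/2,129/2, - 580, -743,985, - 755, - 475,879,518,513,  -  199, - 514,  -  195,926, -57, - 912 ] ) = [-912,-755,  -  743,-608, - 580 ,- 514, - 475, - 422,- 297,  -  199, - 195,  -  57, - 3/2,129/2,513,518, 879, 926, 985 ]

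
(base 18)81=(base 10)145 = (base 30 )4P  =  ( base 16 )91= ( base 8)221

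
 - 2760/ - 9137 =2760/9137 = 0.30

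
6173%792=629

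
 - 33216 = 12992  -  46208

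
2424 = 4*606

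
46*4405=202630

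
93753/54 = 1736 + 1/6 = 1736.17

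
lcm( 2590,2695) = 199430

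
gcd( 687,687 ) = 687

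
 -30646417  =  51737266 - 82383683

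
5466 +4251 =9717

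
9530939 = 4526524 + 5004415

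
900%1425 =900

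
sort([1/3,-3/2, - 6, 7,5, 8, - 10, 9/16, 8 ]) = [  -  10, - 6, - 3/2, 1/3, 9/16, 5, 7, 8,8 ]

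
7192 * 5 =35960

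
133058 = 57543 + 75515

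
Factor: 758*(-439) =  - 332762  =  - 2^1 * 379^1*439^1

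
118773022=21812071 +96960951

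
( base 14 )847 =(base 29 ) 1r7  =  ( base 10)1631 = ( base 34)1DX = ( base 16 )65F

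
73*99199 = 7241527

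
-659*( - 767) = 505453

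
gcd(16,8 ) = 8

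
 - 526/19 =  - 28 + 6/19= -27.68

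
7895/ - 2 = -7895/2 = -  3947.50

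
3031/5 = 3031/5 =606.20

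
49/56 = 7/8 =0.88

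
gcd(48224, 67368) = 8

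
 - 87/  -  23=87/23=3.78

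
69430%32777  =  3876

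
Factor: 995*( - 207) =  - 205965=-3^2*5^1* 23^1 * 199^1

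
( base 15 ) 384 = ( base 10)799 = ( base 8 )1437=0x31f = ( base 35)MT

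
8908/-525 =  - 17+17/525 = -16.97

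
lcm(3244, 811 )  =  3244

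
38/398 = 19/199 = 0.10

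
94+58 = 152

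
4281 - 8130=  - 3849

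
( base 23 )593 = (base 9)3822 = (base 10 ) 2855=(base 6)21115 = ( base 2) 101100100111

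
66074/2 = 33037 = 33037.00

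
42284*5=211420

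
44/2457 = 44/2457 =0.02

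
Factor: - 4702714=-2^1 *2351357^1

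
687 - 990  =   - 303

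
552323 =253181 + 299142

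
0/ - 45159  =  0/1  =  - 0.00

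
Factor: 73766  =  2^1*7^1*11^1*479^1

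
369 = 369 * 1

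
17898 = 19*942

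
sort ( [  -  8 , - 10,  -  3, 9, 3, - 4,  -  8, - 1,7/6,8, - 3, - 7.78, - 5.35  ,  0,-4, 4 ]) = [ - 10, -8, - 8, - 7.78,  -  5.35, - 4,  -  4,  -  3, - 3, - 1,0, 7/6, 3  ,  4,8, 9 ] 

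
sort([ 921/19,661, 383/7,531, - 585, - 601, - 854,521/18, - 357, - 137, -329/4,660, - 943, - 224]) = [ - 943,- 854, - 601, - 585  , - 357, -224,-137, - 329/4,521/18,921/19,  383/7,531,660,661]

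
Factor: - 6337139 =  - 6337139^1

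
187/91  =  2 + 5/91 = 2.05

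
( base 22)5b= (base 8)171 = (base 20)61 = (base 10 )121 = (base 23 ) 56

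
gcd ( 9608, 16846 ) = 2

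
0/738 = 0 = 0.00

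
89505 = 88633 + 872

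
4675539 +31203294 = 35878833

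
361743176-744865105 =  - 383121929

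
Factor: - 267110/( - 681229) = 2^1*5^1*26711^1 * 681229^(-1) 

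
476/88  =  119/22 = 5.41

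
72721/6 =72721/6 = 12120.17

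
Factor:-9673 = - 17^1*569^1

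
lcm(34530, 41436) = 207180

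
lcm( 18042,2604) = 252588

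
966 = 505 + 461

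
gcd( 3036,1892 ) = 44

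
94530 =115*822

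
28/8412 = 7/2103 = 0.00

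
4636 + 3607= 8243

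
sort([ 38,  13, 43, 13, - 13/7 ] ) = [ - 13/7, 13,  13, 38,43]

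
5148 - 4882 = 266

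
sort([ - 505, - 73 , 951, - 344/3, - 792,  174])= [ - 792 , -505,  -  344/3, - 73, 174, 951] 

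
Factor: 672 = 2^5*3^1*7^1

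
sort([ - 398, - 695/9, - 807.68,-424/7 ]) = [ - 807.68, - 398,-695/9 , - 424/7 ]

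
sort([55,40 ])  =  [ 40, 55]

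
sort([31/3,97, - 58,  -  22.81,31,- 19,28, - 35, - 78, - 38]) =[ - 78, - 58, - 38, - 35,-22.81, - 19,31/3, 28, 31,  97 ]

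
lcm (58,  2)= 58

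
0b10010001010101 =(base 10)9301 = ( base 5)244201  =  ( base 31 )9L1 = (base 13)4306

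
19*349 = 6631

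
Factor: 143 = 11^1*13^1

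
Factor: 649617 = 3^1 * 79^1*2741^1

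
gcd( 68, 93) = 1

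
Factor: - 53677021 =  - 53677021^1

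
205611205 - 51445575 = 154165630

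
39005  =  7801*5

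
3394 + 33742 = 37136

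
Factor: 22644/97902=34/147 =2^1 * 3^ ( - 1)*7^ ( - 2 )*17^1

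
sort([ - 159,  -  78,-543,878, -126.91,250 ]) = [  -  543, - 159, - 126.91, - 78,250, 878 ] 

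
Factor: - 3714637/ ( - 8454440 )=2^( - 3)*5^( - 1)*17^( - 1 ) *31^1*12433^ ( - 1)*119827^1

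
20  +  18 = 38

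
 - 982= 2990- 3972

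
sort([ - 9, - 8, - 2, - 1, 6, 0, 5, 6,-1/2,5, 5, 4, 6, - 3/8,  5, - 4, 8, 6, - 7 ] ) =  [-9, - 8, - 7, - 4, - 2, - 1, - 1/2, - 3/8, 0,4,5, 5,5 , 5,6,6, 6, 6, 8]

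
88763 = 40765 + 47998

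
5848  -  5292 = 556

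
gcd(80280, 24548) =4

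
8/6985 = 8/6985 = 0.00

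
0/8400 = 0 = 0.00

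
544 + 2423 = 2967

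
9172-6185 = 2987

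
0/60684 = 0 = 0.00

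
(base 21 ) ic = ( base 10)390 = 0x186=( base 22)HG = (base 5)3030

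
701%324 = 53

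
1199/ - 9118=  - 1+7919/9118 = - 0.13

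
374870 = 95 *3946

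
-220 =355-575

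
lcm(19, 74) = 1406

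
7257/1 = 7257 = 7257.00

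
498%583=498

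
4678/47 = 4678/47 =99.53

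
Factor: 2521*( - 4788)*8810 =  - 2^3*3^2*5^1 *7^1*19^1*881^1 * 2521^1 = - 106341527880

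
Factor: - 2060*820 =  - 2^4 *5^2 *41^1*103^1 = -1689200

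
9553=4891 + 4662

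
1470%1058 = 412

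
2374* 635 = 1507490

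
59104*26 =1536704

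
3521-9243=-5722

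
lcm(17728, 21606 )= 691392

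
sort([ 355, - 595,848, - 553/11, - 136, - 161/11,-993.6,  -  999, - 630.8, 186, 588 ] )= [ - 999, - 993.6, -630.8, - 595, - 136, - 553/11,-161/11, 186,355,588,848]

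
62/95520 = 31/47760 = 0.00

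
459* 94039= 43163901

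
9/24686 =9/24686 = 0.00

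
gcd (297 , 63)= 9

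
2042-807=1235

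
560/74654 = 280/37327 =0.01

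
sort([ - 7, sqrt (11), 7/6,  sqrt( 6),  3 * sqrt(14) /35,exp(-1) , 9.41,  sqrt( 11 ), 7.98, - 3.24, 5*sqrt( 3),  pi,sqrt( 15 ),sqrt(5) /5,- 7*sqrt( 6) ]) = [ - 7*sqrt(6), - 7, - 3.24, 3*sqrt(14)/35, exp( - 1 ), sqrt(5)/5,7/6, sqrt (6), pi,  sqrt(11 ),sqrt( 11),sqrt( 15), 7.98, 5*sqrt( 3),  9.41]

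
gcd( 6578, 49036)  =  598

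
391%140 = 111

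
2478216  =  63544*39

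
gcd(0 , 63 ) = 63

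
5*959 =4795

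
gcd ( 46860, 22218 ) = 6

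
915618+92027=1007645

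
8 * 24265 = 194120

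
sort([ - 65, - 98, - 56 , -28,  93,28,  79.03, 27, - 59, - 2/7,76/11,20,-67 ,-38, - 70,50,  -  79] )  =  [ - 98, - 79,-70, - 67, - 65, - 59 , - 56, - 38, - 28 , - 2/7,76/11,20, 27,28,50,  79.03,93 ] 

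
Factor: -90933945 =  - 3^1*5^1*6062263^1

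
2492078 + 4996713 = 7488791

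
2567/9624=2567/9624 = 0.27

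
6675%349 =44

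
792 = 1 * 792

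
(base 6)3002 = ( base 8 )1212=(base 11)541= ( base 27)O2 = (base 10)650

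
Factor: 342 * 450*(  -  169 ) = -2^2*3^4*5^2*13^2*19^1 = - 26009100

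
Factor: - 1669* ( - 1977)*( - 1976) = -6520035288=- 2^3*3^1*13^1*19^1*659^1*1669^1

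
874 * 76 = 66424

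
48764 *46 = 2243144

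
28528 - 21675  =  6853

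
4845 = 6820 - 1975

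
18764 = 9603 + 9161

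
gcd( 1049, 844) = 1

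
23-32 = -9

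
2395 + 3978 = 6373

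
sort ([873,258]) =[258,  873]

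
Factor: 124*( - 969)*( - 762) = 91558872 = 2^3*3^2*17^1*19^1* 31^1*127^1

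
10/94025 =2/18805 = 0.00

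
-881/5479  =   - 881/5479  =  - 0.16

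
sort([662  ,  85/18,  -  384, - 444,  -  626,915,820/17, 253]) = [ - 626  ,  -  444,-384,85/18 , 820/17,253,  662,915 ]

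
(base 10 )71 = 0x47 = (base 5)241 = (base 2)1000111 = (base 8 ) 107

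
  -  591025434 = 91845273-682870707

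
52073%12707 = 1245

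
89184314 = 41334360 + 47849954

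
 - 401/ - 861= 401/861  =  0.47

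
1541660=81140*19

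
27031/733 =36 + 643/733=36.88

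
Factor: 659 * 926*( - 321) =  - 2^1*3^1*107^1*463^1 * 659^1 = -195885114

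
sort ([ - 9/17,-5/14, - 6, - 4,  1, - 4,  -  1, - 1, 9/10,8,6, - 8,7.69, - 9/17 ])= [ - 8, - 6, - 4, - 4, - 1,  -  1, - 9/17, - 9/17, - 5/14,9/10,1,  6, 7.69, 8]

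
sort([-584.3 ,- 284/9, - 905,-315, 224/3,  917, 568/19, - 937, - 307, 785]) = [- 937,-905, - 584.3,  -  315,-307,-284/9,  568/19,224/3,785, 917] 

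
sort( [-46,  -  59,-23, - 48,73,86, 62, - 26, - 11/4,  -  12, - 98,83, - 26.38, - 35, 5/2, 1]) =[ - 98,-59, - 48, - 46,-35 , -26.38, - 26, - 23 , - 12 , - 11/4, 1, 5/2,62, 73,83 , 86] 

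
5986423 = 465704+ 5520719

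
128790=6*21465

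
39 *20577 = 802503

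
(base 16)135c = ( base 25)7N6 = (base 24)8EC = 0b1001101011100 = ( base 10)4956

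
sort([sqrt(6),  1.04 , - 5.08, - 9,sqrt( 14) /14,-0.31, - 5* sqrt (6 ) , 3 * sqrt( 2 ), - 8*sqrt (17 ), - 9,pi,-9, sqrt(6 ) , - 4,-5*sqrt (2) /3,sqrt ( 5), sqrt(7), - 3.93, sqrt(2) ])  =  [-8 * sqrt (17), - 5 * sqrt(6 ),-9,-9,-9, - 5.08, - 4, -3.93, - 5 * sqrt( 2)/3, - 0.31,sqrt( 14)/14,1.04,sqrt(2), sqrt( 5),  sqrt(6),sqrt(6 ),sqrt( 7),pi,3 *sqrt( 2 )]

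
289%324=289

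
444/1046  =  222/523 = 0.42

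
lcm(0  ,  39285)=0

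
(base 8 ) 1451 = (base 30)QT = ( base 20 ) 209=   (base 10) 809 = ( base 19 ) 24B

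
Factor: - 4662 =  - 2^1 *3^2*7^1*37^1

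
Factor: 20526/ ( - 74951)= - 2^1*3^1*11^1*241^( -1) =- 66/241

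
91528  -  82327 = 9201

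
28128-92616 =- 64488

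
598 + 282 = 880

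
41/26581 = 41/26581= 0.00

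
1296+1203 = 2499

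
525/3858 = 175/1286 =0.14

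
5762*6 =34572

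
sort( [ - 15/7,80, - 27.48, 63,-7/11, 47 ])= [ - 27.48,-15/7, - 7/11,47,63,80 ]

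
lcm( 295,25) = 1475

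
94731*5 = 473655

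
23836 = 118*202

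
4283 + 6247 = 10530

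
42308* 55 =2326940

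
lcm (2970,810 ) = 8910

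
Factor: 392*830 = 325360 = 2^4*5^1 * 7^2*83^1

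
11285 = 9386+1899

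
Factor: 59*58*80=2^5*5^1*29^1*59^1 = 273760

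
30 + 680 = 710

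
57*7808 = 445056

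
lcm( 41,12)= 492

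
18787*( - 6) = - 112722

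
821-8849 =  - 8028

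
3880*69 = 267720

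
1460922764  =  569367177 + 891555587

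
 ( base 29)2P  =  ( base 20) 43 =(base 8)123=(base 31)2l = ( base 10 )83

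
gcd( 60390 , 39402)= 198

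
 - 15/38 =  - 1 + 23/38 = - 0.39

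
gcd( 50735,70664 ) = 73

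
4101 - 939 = 3162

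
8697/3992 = 2 + 713/3992 = 2.18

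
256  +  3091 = 3347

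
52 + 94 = 146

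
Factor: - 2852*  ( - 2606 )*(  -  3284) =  - 2^5*23^1*31^1*821^1*1303^1 = - 24407712608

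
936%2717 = 936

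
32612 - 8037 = 24575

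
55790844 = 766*72834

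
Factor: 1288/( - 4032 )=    - 23/72 = -  2^( - 3)*3^ ( -2)*23^1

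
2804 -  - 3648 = 6452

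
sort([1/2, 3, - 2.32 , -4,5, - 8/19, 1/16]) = [-4, - 2.32, - 8/19, 1/16, 1/2,3,5]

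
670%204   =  58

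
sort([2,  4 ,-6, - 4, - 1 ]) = [ - 6, - 4, - 1, 2, 4] 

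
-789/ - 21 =37+4/7 = 37.57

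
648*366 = 237168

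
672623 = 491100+181523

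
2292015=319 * 7185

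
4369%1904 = 561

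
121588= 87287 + 34301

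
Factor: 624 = 2^4*3^1*13^1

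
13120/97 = 135 + 25/97 =135.26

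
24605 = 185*133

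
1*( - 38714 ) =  - 38714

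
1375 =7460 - 6085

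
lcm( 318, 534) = 28302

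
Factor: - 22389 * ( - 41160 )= 2^3*3^2 * 5^1*7^3*17^1 *439^1=921531240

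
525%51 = 15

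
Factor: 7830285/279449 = 3^1 * 5^1*17^1 * 113^( - 1 )*2473^ (-1) * 30707^1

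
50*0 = 0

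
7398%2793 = 1812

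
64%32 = 0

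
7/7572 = 7/7572=0.00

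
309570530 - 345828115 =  - 36257585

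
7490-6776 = 714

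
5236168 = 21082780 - 15846612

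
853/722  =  1 + 131/722  =  1.18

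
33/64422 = 11/21474= 0.00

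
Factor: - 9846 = -2^1 * 3^2*547^1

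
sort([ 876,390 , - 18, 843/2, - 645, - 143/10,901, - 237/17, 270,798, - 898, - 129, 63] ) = [ - 898, - 645, -129, - 18, - 143/10, - 237/17 , 63, 270,  390,843/2, 798 , 876, 901]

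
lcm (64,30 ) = 960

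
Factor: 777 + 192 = 969 = 3^1*17^1 * 19^1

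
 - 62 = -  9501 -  - 9439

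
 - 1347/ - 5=1347/5= 269.40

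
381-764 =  - 383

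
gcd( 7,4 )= 1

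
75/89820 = 5/5988= 0.00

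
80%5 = 0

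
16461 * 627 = 10321047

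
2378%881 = 616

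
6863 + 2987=9850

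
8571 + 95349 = 103920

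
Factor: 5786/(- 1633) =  - 2^1 * 11^1*23^( - 1)*71^( -1)*263^1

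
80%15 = 5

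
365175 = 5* 73035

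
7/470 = 7/470 = 0.01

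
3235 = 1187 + 2048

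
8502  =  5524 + 2978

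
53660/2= 26830 = 26830.00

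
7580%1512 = 20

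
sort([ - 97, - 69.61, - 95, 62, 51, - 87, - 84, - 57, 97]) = [ - 97, - 95 , - 87, - 84, - 69.61, - 57 , 51, 62, 97]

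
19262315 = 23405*823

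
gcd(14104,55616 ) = 8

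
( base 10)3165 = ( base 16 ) c5d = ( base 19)8eb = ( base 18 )9DF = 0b110001011101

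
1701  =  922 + 779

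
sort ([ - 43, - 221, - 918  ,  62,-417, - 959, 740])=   [ - 959, - 918,-417, - 221, - 43,62, 740]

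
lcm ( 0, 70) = 0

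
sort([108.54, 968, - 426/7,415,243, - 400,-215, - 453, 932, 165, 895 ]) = [ - 453, -400, - 215, - 426/7, 108.54, 165, 243,415, 895, 932,968 ]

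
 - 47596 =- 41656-5940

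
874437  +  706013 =1580450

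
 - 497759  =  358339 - 856098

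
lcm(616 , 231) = 1848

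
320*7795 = 2494400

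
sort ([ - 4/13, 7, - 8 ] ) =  [-8, -4/13 , 7 ] 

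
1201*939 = 1127739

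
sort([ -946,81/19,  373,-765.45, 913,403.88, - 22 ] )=[ - 946, - 765.45,-22 , 81/19, 373,403.88,913 ] 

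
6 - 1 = 5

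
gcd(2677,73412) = 1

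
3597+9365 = 12962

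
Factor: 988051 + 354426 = 1342477 = 181^1 * 7417^1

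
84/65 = 1  +  19/65 = 1.29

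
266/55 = 4 + 46/55 = 4.84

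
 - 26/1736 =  - 1 + 855/868 = -0.01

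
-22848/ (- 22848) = 1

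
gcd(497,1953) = 7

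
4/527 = 4/527 = 0.01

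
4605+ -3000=1605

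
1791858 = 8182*219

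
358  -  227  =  131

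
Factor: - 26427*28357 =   -  3^1*7^1 * 23^1*383^1*4051^1  =  -749390439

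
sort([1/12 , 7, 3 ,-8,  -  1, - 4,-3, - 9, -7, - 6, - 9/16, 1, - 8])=[-9, - 8,  -  8, - 7, - 6 , - 4, - 3 , - 1, - 9/16,1/12,  1, 3, 7] 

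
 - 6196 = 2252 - 8448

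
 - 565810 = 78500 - 644310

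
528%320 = 208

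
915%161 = 110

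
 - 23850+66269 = 42419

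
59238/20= 29619/10 =2961.90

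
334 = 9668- 9334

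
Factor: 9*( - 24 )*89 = -2^3*3^3*89^1 = -19224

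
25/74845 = 5/14969 =0.00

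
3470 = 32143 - 28673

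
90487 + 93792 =184279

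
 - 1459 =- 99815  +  98356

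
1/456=1/456 =0.00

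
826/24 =34+5/12= 34.42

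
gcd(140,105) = 35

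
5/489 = 5/489  =  0.01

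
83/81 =83/81 = 1.02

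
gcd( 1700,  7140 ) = 340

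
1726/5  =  1726/5 = 345.20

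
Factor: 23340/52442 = 11670/26221 = 2^1*3^1*5^1* 13^( - 1)*389^1*2017^(- 1 )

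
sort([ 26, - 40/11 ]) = [ - 40/11, 26 ] 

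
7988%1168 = 980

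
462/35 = 13 + 1/5 = 13.20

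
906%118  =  80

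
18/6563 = 18/6563  =  0.00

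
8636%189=131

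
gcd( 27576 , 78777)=9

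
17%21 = 17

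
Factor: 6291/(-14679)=-3^1*7^(-1) =- 3/7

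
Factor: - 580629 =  - 3^1*7^1*43^1*643^1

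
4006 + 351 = 4357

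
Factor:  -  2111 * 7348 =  - 15511628  =  - 2^2*11^1 * 167^1*2111^1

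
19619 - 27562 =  - 7943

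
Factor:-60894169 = - 7^1*8699167^1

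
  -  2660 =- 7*380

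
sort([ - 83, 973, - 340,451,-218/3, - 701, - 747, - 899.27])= [ - 899.27,-747, - 701, - 340, - 83, - 218/3 , 451, 973 ] 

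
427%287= 140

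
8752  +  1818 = 10570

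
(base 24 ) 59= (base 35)3o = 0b10000001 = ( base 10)129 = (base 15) 89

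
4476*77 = 344652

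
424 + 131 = 555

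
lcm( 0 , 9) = 0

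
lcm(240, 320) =960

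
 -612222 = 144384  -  756606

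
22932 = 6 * 3822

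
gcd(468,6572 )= 4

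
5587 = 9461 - 3874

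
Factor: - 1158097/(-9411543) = 3^(- 2)*431^1*2687^1*1045727^( - 1)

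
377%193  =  184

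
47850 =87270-39420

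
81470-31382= 50088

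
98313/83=98313/83 = 1184.49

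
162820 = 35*4652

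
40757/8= 5094  +  5/8 =5094.62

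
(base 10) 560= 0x230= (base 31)I2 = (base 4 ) 20300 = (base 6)2332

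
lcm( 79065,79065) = 79065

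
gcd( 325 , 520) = 65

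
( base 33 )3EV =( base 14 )1528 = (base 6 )25224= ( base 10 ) 3760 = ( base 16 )eb0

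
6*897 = 5382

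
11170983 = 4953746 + 6217237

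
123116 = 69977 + 53139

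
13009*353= 4592177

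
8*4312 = 34496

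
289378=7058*41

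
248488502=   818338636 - 569850134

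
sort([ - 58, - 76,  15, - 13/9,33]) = [ - 76, - 58, - 13/9,15, 33 ] 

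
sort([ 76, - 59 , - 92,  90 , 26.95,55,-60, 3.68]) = [ -92, - 60, - 59,  3.68,26.95,55,76,90] 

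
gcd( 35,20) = 5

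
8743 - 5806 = 2937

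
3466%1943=1523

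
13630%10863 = 2767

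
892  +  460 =1352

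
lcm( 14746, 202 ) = 14746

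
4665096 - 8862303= -4197207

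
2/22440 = 1/11220 = 0.00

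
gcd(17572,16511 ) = 1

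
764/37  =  764/37= 20.65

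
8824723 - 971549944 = -962725221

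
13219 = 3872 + 9347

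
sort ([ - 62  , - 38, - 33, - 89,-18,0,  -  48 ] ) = [ - 89, - 62 , - 48, - 38, - 33, - 18 , 0]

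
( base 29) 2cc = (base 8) 3772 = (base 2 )11111111010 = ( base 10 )2042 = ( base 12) 1222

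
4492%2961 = 1531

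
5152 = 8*644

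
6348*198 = 1256904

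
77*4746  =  365442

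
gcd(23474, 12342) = 242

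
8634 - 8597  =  37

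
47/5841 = 47/5841 = 0.01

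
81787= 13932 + 67855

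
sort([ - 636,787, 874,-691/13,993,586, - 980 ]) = [ - 980, - 636, - 691/13,586,787 , 874,  993] 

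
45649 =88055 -42406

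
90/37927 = 90/37927 = 0.00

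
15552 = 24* 648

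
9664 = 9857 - 193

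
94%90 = 4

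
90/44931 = 30/14977 = 0.00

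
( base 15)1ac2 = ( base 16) 16af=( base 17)131a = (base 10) 5807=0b1011010101111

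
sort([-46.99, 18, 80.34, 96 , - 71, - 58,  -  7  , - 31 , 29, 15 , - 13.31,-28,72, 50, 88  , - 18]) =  [ - 71, - 58,-46.99, - 31,-28, - 18,-13.31 , - 7,15,  18,29, 50,72,80.34, 88,96] 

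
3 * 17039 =51117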